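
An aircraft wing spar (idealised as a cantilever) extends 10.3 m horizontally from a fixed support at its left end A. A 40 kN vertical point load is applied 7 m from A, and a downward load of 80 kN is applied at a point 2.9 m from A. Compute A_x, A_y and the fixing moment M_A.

ΣF_x = 0: A_x = 0.
ΣF_y = 0: A_y − 40 − 80 = 0 → A_y = 120.0 kN.
ΣM about A: M_A − 40·7 − 80·2.9 = 0 → M_A = 512.0 kN·m.

A_x = 0, A_y = 120.0 kN, M_A = 512.0 kN·m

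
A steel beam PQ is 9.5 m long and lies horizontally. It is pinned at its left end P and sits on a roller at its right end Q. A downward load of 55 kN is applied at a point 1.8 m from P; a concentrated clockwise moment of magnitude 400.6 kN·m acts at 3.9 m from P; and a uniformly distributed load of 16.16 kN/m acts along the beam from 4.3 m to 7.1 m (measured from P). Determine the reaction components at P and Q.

P_x = 0, P_y = 20.51 kN, Q_y = 79.74 kN

Resultant of the distributed load: 16.16 × 2.8 = 45.248 kN at 5.7 m from P.
Moments about P: Q_y·9.5 − 55·1.8 − 400.6 − (16.16·2.8)·5.7 = 0 → Q_y = 757.5136/9.5 = 79.7383 ≈ 79.74 kN.
ΣF_y = 0: P_y + 79.7383 − 55 − 16.16·2.8 = 0 → P_y = 20.51 kN.
ΣF_x = 0: no horizontal applied forces, so P_x = 0.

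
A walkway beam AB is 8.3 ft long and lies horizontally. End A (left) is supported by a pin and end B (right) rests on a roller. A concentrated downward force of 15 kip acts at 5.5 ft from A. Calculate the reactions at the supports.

Moments about A: B_y·8.3 − 15·5.5 = 0 → B_y = 82.5/8.3 = 9.93976 ≈ 9.940 kip.
ΣF_y = 0: A_y + 9.93976 − 15 = 0 → A_y = 5.060 kip.
ΣF_x = 0: no horizontal applied forces, so A_x = 0.

A_x = 0, A_y = 5.060 kip, B_y = 9.940 kip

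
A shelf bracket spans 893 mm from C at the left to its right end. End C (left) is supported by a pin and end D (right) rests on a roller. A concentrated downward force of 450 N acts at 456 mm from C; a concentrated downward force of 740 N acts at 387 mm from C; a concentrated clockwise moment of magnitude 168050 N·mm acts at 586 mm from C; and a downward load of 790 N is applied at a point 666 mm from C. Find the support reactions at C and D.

C_x = 0, C_y = 652.2 N, D_y = 1328 N

Taking moments about C: D_y·893 − 450·456 − 740·387 − 168050 − 790·666 = 0 → D_y = 1185770/893 = 1327.85 ≈ 1328 N.
ΣF_y = 0: C_y + 1327.85 − 450 − 740 − 790 = 0 → C_y = 652.2 N.
ΣF_x = 0: no horizontal applied forces, so C_x = 0.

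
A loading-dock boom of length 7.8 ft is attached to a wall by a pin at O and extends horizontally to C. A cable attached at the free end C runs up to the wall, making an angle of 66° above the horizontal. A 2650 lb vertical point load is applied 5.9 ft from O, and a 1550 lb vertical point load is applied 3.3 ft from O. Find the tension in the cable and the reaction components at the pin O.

T = 2912 lb, O_x = 1184 lb, O_y = 1540 lb

ΣM about O: T·sin66°·7.8 − 2650·5.9 − 1550·3.3 = 0 → T = 20750/(7.8·0.913545) = 2912.01 ≈ 2912 lb.
ΣF_x = 0: O_x − T·cos66° = 0 → O_x = 2912.01 × 0.406737 = 1184 lb.
ΣF_y = 0: O_y + T·sin66° − 2650 − 1550 = 0 → O_y = 4200 − 2912.01 × 0.913545 = 1540 lb.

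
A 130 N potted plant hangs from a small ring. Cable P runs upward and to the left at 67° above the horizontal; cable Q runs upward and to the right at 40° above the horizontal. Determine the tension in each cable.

T_P = 104.1 N, T_Q = 53.12 N

ΣF_x = 0: −T_P·cos67° + T_Q·cos40° = 0 → T_Q = 0.510063·T_P.
ΣF_y = 0: T_P·sin67° + T_Q·sin40° = 130.
Substitute: T_P·(0.920505 + 0.510063·0.642788) = 130 → T_P = 104.136 ≈ 104.1 N.
Then T_Q = 0.510063 × 104.136 = 53.12 N.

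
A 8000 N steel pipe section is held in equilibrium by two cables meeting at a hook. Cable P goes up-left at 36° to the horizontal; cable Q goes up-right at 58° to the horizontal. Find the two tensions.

ΣF_x = 0: −T_P·cos36° + T_Q·cos58° = 0 → T_Q = 1.52668·T_P.
ΣF_y = 0: T_P·sin36° + T_Q·sin58° = 8000.
Substitute: T_P·(0.587785 + 1.52668·0.848048) = 8000 → T_P = 4249.71 ≈ 4250 N.
Then T_Q = 1.52668 × 4249.71 = 6488 N.

T_P = 4250 N, T_Q = 6488 N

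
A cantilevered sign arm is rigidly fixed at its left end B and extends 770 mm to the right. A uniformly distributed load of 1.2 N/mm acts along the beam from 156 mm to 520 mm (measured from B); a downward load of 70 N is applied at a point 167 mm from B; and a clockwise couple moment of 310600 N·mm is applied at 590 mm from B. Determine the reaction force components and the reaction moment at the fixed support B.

B_x = 0, B_y = 506.8 N, M_B = 469900 N·mm

Resultant of the distributed load: 1.2 × 364 = 436.8 N at 338 mm from B.
ΣF_x = 0: B_x = 0.
ΣF_y = 0: B_y − 1.2·364 − 70 = 0 → B_y = 506.8 N.
ΣM about B: M_B − (1.2·364)·338 − 70·167 − 310600 = 0 → M_B = 469900 N·mm.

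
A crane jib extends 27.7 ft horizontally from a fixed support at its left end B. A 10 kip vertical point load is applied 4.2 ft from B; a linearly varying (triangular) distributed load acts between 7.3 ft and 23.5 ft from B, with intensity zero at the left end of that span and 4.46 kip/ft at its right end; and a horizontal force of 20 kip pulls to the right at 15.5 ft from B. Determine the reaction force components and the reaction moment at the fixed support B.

B_x = -20.00 kip, B_y = 46.13 kip, M_B = 695.9 kip·ft

Resultant of the triangular load: ½ × 4.46 × 16.2 = 36.126 kip, acting at 18.1 ft from B (one-third of the span from the peak).
ΣF_x = 0: B_x + 20 = 0 → B_x = -20.00 kip.
ΣF_y = 0: B_y − 10 − ½·4.46·16.2 = 0 → B_y = 46.13 kip.
ΣM about B: M_B − 10·4.2 − (½·4.46·16.2)·18.1 = 0 → M_B = 695.9 kip·ft.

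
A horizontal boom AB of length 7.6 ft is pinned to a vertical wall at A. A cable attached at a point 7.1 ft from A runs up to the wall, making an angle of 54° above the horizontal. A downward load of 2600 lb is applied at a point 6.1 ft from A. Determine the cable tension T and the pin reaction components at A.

ΣM about A: T·sin54°·7.1 − 2600·6.1 = 0 → T = 15860/(7.1·0.809017) = 2761.13 ≈ 2761 lb.
ΣF_x = 0: A_x − T·cos54° = 0 → A_x = 2761.13 × 0.587785 = 1623 lb.
ΣF_y = 0: A_y + T·sin54° − 2600 = 0 → A_y = 2600 − 2761.13 × 0.809017 = 366.2 lb.

T = 2761 lb, A_x = 1623 lb, A_y = 366.2 lb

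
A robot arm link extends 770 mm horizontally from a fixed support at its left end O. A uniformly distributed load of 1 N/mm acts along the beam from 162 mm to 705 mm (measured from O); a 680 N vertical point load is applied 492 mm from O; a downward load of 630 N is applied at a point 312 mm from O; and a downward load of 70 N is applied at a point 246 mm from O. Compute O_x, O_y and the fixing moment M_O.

Resultant of the distributed load: 1 × 543 = 543 N at 433.5 mm from O.
ΣF_x = 0: O_x = 0.
ΣF_y = 0: O_y − 1·543 − 680 − 630 − 70 = 0 → O_y = 1923 N.
ΣM about O: M_O − (1·543)·433.5 − 680·492 − 630·312 − 70·246 = 0 → M_O = 783700 N·mm.

O_x = 0, O_y = 1923 N, M_O = 783700 N·mm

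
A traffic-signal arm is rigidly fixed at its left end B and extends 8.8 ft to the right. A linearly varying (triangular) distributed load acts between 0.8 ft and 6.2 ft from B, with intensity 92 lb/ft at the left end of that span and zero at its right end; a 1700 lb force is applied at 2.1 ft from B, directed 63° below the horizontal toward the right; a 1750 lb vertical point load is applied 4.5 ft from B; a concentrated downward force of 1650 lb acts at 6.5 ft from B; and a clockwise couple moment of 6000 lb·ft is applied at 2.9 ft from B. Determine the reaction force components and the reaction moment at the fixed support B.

Resultant of the triangular load: ½ × 92 × 5.4 = 248.4 lb, acting at 2.6 ft from B (one-third of the span from the peak).
ΣF_x = 0: B_x + 1700·cos63° = 0 → B_x = -771.8 lb.
ΣF_y = 0: B_y − ½·92·5.4 − 1700·sin63° − 1750 − 1650 = 0 → B_y = 5163 lb.
ΣM about B: M_B − (½·92·5.4)·2.6 − 1700·sin63°·2.1 − 1750·4.5 − 1650·6.5 − 6000 = 0 → M_B = 28430 lb·ft.

B_x = -771.8 lb, B_y = 5163 lb, M_B = 28430 lb·ft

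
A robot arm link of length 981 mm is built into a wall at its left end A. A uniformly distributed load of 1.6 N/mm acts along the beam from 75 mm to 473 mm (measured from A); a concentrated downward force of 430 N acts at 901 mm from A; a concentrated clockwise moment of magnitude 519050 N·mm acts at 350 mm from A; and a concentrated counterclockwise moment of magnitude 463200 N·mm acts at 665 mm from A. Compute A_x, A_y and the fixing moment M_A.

Resultant of the distributed load: 1.6 × 398 = 636.8 N at 274 mm from A.
ΣF_x = 0: A_x = 0.
ΣF_y = 0: A_y − 1.6·398 − 430 = 0 → A_y = 1067 N.
ΣM about A: M_A − (1.6·398)·274 − 430·901 − 519050 + 463200 = 0 → M_A = 617800 N·mm.

A_x = 0, A_y = 1067 N, M_A = 617800 N·mm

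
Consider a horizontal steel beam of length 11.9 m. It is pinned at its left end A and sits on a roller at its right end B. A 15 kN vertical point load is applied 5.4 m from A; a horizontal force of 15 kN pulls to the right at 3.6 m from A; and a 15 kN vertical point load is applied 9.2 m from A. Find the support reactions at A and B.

A_x = -15.00 kN, A_y = 11.60 kN, B_y = 18.40 kN

ΣM about A: B_y·11.9 − 15·5.4 − 15·9.2 = 0 → B_y = 219/11.9 = 18.4034 ≈ 18.40 kN.
ΣF_y = 0: A_y + 18.4034 − 15 − 15 = 0 → A_y = 11.60 kN.
ΣF_x = 0: A_x + 15 = 0 → A_x = -15.00 kN.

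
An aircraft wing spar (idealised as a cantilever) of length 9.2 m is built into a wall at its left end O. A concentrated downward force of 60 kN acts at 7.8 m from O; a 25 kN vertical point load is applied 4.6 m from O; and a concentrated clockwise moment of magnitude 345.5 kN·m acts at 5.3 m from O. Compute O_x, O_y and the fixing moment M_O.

O_x = 0, O_y = 85.00 kN, M_O = 928.5 kN·m

ΣF_x = 0: O_x = 0.
ΣF_y = 0: O_y − 60 − 25 = 0 → O_y = 85.00 kN.
ΣM about O: M_O − 60·7.8 − 25·4.6 − 345.5 = 0 → M_O = 928.5 kN·m.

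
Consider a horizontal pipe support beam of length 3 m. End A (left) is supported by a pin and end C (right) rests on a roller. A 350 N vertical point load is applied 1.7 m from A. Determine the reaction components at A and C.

A_x = 0, A_y = 151.7 N, C_y = 198.3 N

ΣM about A: C_y·3 − 350·1.7 = 0 → C_y = 595/3 = 198.333 ≈ 198.3 N.
ΣF_y = 0: A_y + 198.333 − 350 = 0 → A_y = 151.7 N.
ΣF_x = 0: no horizontal applied forces, so A_x = 0.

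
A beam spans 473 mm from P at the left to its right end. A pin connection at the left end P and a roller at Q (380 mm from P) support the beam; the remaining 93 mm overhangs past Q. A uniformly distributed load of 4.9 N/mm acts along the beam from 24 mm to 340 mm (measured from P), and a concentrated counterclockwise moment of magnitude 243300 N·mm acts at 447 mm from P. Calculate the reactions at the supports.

Resultant of the distributed load: 4.9 × 316 = 1548.4 N at 182 mm from P.
Moments about P: Q_y·380 − (4.9·316)·182 + 243300 = 0 → Q_y = 38508.8/380 = 101.339 ≈ 101.3 N.
ΣF_y = 0: P_y + 101.339 − 4.9·316 = 0 → P_y = 1447 N.
ΣF_x = 0: no horizontal applied forces, so P_x = 0.

P_x = 0, P_y = 1447 N, Q_y = 101.3 N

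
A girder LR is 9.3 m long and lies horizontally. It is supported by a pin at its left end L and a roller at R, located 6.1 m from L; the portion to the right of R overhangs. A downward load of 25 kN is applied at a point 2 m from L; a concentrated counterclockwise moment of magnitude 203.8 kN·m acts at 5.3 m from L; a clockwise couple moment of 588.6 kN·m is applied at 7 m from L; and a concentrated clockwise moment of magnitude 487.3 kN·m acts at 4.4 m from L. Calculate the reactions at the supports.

ΣM about L: R_y·6.1 − 25·2 + 203.8 − 588.6 − 487.3 = 0 → R_y = 922.1/6.1 = 151.164 ≈ 151.2 kN.
ΣF_y = 0: L_y + 151.164 − 25 = 0 → L_y = -126.2 kN.
ΣF_x = 0: no horizontal applied forces, so L_x = 0.

L_x = 0, L_y = -126.2 kN, R_y = 151.2 kN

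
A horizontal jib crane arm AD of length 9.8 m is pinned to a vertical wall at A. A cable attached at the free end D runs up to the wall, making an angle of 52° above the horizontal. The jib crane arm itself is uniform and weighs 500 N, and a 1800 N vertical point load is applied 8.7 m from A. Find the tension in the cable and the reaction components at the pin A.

ΣM about A: T·sin52°·9.8 − 500·4.9 − 1800·8.7 = 0 → T = 18110/(9.8·0.788011) = 2345.09 ≈ 2345 N.
ΣF_x = 0: A_x − T·cos52° = 0 → A_x = 2345.09 × 0.615661 = 1444 N.
ΣF_y = 0: A_y + T·sin52° − 500 − 1800 = 0 → A_y = 2300 − 2345.09 × 0.788011 = 452.0 N.

T = 2345 N, A_x = 1444 N, A_y = 452.0 N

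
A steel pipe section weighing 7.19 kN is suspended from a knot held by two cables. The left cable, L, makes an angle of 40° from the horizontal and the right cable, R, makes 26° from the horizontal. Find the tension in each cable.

T_L = 7.074 kN, T_R = 6.029 kN

ΣF_x = 0: −T_L·cos40° + T_R·cos26° = 0 → T_R = 0.852303·T_L.
ΣF_y = 0: T_L·sin40° + T_R·sin26° = 7.19.
Substitute: T_L·(0.642788 + 0.852303·0.438371) = 7.19 → T_L = 7.0739 ≈ 7.074 kN.
Then T_R = 0.852303 × 7.0739 = 6.029 kN.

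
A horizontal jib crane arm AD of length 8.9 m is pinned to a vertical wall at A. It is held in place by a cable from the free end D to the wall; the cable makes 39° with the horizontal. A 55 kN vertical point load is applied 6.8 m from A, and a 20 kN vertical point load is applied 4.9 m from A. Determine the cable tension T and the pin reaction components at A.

T = 84.27 kN, A_x = 65.49 kN, A_y = 21.97 kN

ΣM about A: T·sin39°·8.9 − 55·6.8 − 20·4.9 = 0 → T = 472/(8.9·0.62932) = 84.2714 ≈ 84.27 kN.
ΣF_x = 0: A_x − T·cos39° = 0 → A_x = 84.2714 × 0.777146 = 65.49 kN.
ΣF_y = 0: A_y + T·sin39° − 55 − 20 = 0 → A_y = 75 − 84.2714 × 0.62932 = 21.97 kN.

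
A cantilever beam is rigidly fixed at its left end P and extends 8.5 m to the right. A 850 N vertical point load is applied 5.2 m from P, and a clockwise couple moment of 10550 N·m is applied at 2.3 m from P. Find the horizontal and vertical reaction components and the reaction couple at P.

ΣF_x = 0: P_x = 0.
ΣF_y = 0: P_y − 850 = 0 → P_y = 850.0 N.
ΣM about P: M_P − 850·5.2 − 10550 = 0 → M_P = 14970 N·m.

P_x = 0, P_y = 850.0 N, M_P = 14970 N·m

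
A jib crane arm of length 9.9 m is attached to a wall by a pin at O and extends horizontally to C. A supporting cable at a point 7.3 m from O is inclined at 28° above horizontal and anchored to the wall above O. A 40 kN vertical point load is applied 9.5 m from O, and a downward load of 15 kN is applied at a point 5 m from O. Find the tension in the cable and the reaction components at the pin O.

T = 132.8 kN, O_x = 117.2 kN, O_y = -7.329 kN

ΣM about O: T·sin28°·7.3 − 40·9.5 − 15·5 = 0 → T = 455/(7.3·0.469472) = 132.764 ≈ 132.8 kN.
ΣF_x = 0: O_x − T·cos28° = 0 → O_x = 132.764 × 0.882948 = 117.2 kN.
ΣF_y = 0: O_y + T·sin28° − 40 − 15 = 0 → O_y = 55 − 132.764 × 0.469472 = -7.329 kN.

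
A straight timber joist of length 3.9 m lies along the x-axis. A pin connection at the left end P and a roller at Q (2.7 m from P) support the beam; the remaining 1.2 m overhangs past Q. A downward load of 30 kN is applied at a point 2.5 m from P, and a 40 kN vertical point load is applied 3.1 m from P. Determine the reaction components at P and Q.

P_x = 0, P_y = -3.704 kN, Q_y = 73.70 kN

ΣM about P: Q_y·2.7 − 30·2.5 − 40·3.1 = 0 → Q_y = 199/2.7 = 73.7037 ≈ 73.70 kN.
ΣF_y = 0: P_y + 73.7037 − 30 − 40 = 0 → P_y = -3.704 kN.
ΣF_x = 0: no horizontal applied forces, so P_x = 0.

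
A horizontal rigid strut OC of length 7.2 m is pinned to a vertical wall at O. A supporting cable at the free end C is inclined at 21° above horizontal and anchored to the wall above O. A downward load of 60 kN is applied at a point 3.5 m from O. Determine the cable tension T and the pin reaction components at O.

T = 81.39 kN, O_x = 75.98 kN, O_y = 30.83 kN

ΣM about O: T·sin21°·7.2 − 60·3.5 = 0 → T = 210/(7.2·0.358368) = 81.3875 ≈ 81.39 kN.
ΣF_x = 0: O_x − T·cos21° = 0 → O_x = 81.3875 × 0.93358 = 75.98 kN.
ΣF_y = 0: O_y + T·sin21° − 60 = 0 → O_y = 60 − 81.3875 × 0.358368 = 30.83 kN.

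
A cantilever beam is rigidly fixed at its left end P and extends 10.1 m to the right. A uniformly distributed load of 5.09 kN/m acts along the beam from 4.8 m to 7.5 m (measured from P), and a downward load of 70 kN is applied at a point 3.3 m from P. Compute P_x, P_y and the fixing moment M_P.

P_x = 0, P_y = 83.74 kN, M_P = 315.5 kN·m

Resultant of the distributed load: 5.09 × 2.7 = 13.743 kN at 6.15 m from P.
ΣF_x = 0: P_x = 0.
ΣF_y = 0: P_y − 5.09·2.7 − 70 = 0 → P_y = 83.74 kN.
ΣM about P: M_P − (5.09·2.7)·6.15 − 70·3.3 = 0 → M_P = 315.5 kN·m.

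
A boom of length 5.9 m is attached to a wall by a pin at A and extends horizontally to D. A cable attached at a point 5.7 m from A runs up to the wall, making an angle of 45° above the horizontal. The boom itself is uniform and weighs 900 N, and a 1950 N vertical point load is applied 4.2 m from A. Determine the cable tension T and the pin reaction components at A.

T = 2691 N, A_x = 1903 N, A_y = 947.4 N

ΣM about A: T·sin45°·5.7 − 900·2.95 − 1950·4.2 = 0 → T = 10845/(5.7·0.707107) = 2690.73 ≈ 2691 N.
ΣF_x = 0: A_x − T·cos45° = 0 → A_x = 2690.73 × 0.707107 = 1903 N.
ΣF_y = 0: A_y + T·sin45° − 900 − 1950 = 0 → A_y = 2850 − 2690.73 × 0.707107 = 947.4 N.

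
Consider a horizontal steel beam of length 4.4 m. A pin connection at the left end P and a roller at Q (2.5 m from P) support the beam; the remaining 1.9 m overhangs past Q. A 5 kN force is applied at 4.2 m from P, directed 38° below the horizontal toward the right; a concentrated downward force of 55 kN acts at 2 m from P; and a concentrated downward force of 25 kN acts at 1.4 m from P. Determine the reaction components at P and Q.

ΣM about P: Q_y·2.5 − 5·sin38°·4.2 − 55·2 − 25·1.4 = 0 → Q_y = 157.929/2.5 = 63.1716 ≈ 63.17 kN.
ΣF_y = 0: P_y + 63.1716 − 5·sin38° − 55 − 25 = 0 → P_y = 19.91 kN.
ΣF_x = 0: P_x + 5·cos38° = 0 → P_x = -3.940 kN.

P_x = -3.940 kN, P_y = 19.91 kN, Q_y = 63.17 kN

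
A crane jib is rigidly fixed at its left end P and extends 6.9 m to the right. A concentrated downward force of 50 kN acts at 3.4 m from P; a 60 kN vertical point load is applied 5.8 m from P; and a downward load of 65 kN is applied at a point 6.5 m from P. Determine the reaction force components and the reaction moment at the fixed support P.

ΣF_x = 0: P_x = 0.
ΣF_y = 0: P_y − 50 − 60 − 65 = 0 → P_y = 175.0 kN.
ΣM about P: M_P − 50·3.4 − 60·5.8 − 65·6.5 = 0 → M_P = 940.5 kN·m.

P_x = 0, P_y = 175.0 kN, M_P = 940.5 kN·m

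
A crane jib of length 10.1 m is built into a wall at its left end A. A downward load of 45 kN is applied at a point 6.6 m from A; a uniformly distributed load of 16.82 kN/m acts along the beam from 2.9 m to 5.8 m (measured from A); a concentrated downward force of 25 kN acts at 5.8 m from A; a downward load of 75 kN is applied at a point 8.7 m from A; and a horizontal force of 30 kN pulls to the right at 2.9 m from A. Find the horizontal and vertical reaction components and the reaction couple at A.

A_x = -30.00 kN, A_y = 193.8 kN, M_A = 1307 kN·m

Resultant of the distributed load: 16.82 × 2.9 = 48.778 kN at 4.35 m from A.
ΣF_x = 0: A_x + 30 = 0 → A_x = -30.00 kN.
ΣF_y = 0: A_y − 45 − 16.82·2.9 − 25 − 75 = 0 → A_y = 193.8 kN.
ΣM about A: M_A − 45·6.6 − (16.82·2.9)·4.35 − 25·5.8 − 75·8.7 = 0 → M_A = 1307 kN·m.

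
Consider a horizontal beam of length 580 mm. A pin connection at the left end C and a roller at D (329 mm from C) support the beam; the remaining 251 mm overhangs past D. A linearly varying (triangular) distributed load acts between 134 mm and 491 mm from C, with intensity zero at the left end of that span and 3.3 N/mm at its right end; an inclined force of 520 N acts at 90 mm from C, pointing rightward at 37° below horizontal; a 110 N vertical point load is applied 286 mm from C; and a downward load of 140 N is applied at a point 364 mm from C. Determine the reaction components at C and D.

Resultant of the triangular load: ½ × 3.3 × 357 = 589.05 N, acting at 372 mm from C (one-third of the span from the peak).
Taking moments about C: D_y·329 − (½·3.3·357)·372 − 520·sin37°·90 − 110·286 − 140·364 = 0 → D_y = 329712/329 = 1002.16 ≈ 1002 N.
ΣF_y = 0: C_y + 1002.16 − ½·3.3·357 − 520·sin37° − 110 − 140 = 0 → C_y = 149.8 N.
ΣF_x = 0: C_x + 520·cos37° = 0 → C_x = -415.3 N.

C_x = -415.3 N, C_y = 149.8 N, D_y = 1002 N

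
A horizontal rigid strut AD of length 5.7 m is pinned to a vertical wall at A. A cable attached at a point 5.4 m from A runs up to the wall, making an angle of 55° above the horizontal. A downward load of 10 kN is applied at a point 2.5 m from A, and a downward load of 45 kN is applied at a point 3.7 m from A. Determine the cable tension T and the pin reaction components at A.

ΣM about A: T·sin55°·5.4 − 10·2.5 − 45·3.7 = 0 → T = 191.5/(5.4·0.819152) = 43.2923 ≈ 43.29 kN.
ΣF_x = 0: A_x − T·cos55° = 0 → A_x = 43.2923 × 0.573576 = 24.83 kN.
ΣF_y = 0: A_y + T·sin55° − 10 − 45 = 0 → A_y = 55 − 43.2923 × 0.819152 = 19.54 kN.

T = 43.29 kN, A_x = 24.83 kN, A_y = 19.54 kN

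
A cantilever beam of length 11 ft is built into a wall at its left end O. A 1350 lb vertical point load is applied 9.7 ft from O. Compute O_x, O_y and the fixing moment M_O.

ΣF_x = 0: O_x = 0.
ΣF_y = 0: O_y − 1350 = 0 → O_y = 1350 lb.
ΣM about O: M_O − 1350·9.7 = 0 → M_O = 13090 lb·ft.

O_x = 0, O_y = 1350 lb, M_O = 13090 lb·ft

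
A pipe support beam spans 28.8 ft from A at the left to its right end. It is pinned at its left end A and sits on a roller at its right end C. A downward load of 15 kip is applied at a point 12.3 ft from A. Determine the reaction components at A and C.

Taking moments about A: C_y·28.8 − 15·12.3 = 0 → C_y = 184.5/28.8 = 6.40625 ≈ 6.406 kip.
ΣF_y = 0: A_y + 6.40625 − 15 = 0 → A_y = 8.594 kip.
ΣF_x = 0: no horizontal applied forces, so A_x = 0.

A_x = 0, A_y = 8.594 kip, C_y = 6.406 kip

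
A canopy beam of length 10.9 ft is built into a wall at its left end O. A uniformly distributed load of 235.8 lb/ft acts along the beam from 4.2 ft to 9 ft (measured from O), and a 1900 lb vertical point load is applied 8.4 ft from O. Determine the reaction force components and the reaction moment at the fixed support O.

Resultant of the distributed load: 235.8 × 4.8 = 1131.84 lb at 6.6 ft from O.
ΣF_x = 0: O_x = 0.
ΣF_y = 0: O_y − 235.8·4.8 − 1900 = 0 → O_y = 3032 lb.
ΣM about O: M_O − (235.8·4.8)·6.6 − 1900·8.4 = 0 → M_O = 23430 lb·ft.

O_x = 0, O_y = 3032 lb, M_O = 23430 lb·ft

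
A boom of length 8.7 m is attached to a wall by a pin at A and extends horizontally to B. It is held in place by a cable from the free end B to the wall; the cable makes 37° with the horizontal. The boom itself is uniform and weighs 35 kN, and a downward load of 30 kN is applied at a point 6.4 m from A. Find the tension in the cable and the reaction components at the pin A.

ΣM about A: T·sin37°·8.7 − 35·4.35 − 30·6.4 = 0 → T = 344.25/(8.7·0.601815) = 65.7494 ≈ 65.75 kN.
ΣF_x = 0: A_x − T·cos37° = 0 → A_x = 65.7494 × 0.798636 = 52.51 kN.
ΣF_y = 0: A_y + T·sin37° − 35 − 30 = 0 → A_y = 65 − 65.7494 × 0.601815 = 25.43 kN.

T = 65.75 kN, A_x = 52.51 kN, A_y = 25.43 kN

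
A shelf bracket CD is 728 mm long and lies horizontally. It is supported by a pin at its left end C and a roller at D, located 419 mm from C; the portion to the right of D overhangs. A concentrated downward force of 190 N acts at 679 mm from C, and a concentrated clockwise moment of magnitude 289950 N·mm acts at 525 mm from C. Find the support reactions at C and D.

Moments about C: D_y·419 − 190·679 − 289950 = 0 → D_y = 418960/419 = 999.905 ≈ 999.9 N.
ΣF_y = 0: C_y + 999.905 − 190 = 0 → C_y = -809.9 N.
ΣF_x = 0: no horizontal applied forces, so C_x = 0.

C_x = 0, C_y = -809.9 N, D_y = 999.9 N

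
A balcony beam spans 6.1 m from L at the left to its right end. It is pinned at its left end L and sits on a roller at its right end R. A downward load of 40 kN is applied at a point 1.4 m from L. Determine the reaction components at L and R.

Taking moments about L: R_y·6.1 − 40·1.4 = 0 → R_y = 56/6.1 = 9.18033 ≈ 9.180 kN.
ΣF_y = 0: L_y + 9.18033 − 40 = 0 → L_y = 30.82 kN.
ΣF_x = 0: no horizontal applied forces, so L_x = 0.

L_x = 0, L_y = 30.82 kN, R_y = 9.180 kN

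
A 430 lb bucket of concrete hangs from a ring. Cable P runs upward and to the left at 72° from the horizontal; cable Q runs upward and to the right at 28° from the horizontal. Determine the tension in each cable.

ΣF_x = 0: −T_P·cos72° + T_Q·cos28° = 0 → T_Q = 0.349983·T_P.
ΣF_y = 0: T_P·sin72° + T_Q·sin28° = 430.
Substitute: T_P·(0.951057 + 0.349983·0.469472) = 430 → T_P = 385.524 ≈ 385.5 lb.
Then T_Q = 0.349983 × 385.524 = 134.9 lb.

T_P = 385.5 lb, T_Q = 134.9 lb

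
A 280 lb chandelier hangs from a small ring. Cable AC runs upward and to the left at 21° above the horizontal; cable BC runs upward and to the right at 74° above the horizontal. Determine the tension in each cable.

ΣF_x = 0: −T_AC·cos21° + T_BC·cos74° = 0 → T_BC = 3.38699·T_AC.
ΣF_y = 0: T_AC·sin21° + T_BC·sin74° = 280.
Substitute: T_AC·(0.358368 + 3.38699·0.961262) = 280 → T_AC = 77.4732 ≈ 77.47 lb.
Then T_BC = 3.38699 × 77.4732 = 262.4 lb.

T_AC = 77.47 lb, T_BC = 262.4 lb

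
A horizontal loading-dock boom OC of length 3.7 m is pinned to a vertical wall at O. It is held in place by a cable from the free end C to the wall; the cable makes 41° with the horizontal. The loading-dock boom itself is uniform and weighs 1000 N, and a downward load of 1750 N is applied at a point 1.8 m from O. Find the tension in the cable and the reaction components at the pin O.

ΣM about O: T·sin41°·3.7 − 1000·1.85 − 1750·1.8 = 0 → T = 5000/(3.7·0.656059) = 2059.8 ≈ 2060 N.
ΣF_x = 0: O_x − T·cos41° = 0 → O_x = 2059.8 × 0.75471 = 1555 N.
ΣF_y = 0: O_y + T·sin41° − 1000 − 1750 = 0 → O_y = 2750 − 2059.8 × 0.656059 = 1399 N.

T = 2060 N, O_x = 1555 N, O_y = 1399 N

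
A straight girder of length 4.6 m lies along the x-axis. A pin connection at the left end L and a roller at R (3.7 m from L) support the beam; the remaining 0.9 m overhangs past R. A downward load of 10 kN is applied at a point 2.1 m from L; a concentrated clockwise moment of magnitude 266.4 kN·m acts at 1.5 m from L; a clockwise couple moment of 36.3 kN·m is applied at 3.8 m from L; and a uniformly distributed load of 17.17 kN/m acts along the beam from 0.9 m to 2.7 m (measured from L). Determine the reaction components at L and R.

L_x = 0, L_y = -61.62 kN, R_y = 102.5 kN

Resultant of the distributed load: 17.17 × 1.8 = 30.906 kN at 1.8 m from L.
ΣM about L: R_y·3.7 − 10·2.1 − 266.4 − 36.3 − (17.17·1.8)·1.8 = 0 → R_y = 379.3308/3.7 = 102.522 ≈ 102.5 kN.
ΣF_y = 0: L_y + 102.522 − 10 − 17.17·1.8 = 0 → L_y = -61.62 kN.
ΣF_x = 0: no horizontal applied forces, so L_x = 0.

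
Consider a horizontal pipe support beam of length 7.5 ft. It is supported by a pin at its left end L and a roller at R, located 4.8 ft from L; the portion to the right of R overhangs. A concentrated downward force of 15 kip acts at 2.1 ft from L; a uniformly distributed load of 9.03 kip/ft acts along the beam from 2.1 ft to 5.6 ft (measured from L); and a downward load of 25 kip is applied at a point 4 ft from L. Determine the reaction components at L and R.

L_x = 0, L_y = 18.86 kip, R_y = 52.75 kip

Resultant of the distributed load: 9.03 × 3.5 = 31.605 kip at 3.85 ft from L.
Moments about L: R_y·4.8 − 15·2.1 − (9.03·3.5)·3.85 − 25·4 = 0 → R_y = 253.17925/4.8 = 52.7457 ≈ 52.75 kip.
ΣF_y = 0: L_y + 52.7457 − 15 − 9.03·3.5 − 25 = 0 → L_y = 18.86 kip.
ΣF_x = 0: no horizontal applied forces, so L_x = 0.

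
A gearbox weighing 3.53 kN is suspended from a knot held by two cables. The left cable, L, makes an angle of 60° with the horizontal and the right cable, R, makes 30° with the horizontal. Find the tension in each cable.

T_L = 3.057 kN, T_R = 1.765 kN

ΣF_x = 0: −T_L·cos60° + T_R·cos30° = 0 → T_R = 0.57735·T_L.
ΣF_y = 0: T_L·sin60° + T_R·sin30° = 3.53.
Substitute: T_L·(0.866025 + 0.57735·0.5) = 3.53 → T_L = 3.05707 ≈ 3.057 kN.
Then T_R = 0.57735 × 3.05707 = 1.765 kN.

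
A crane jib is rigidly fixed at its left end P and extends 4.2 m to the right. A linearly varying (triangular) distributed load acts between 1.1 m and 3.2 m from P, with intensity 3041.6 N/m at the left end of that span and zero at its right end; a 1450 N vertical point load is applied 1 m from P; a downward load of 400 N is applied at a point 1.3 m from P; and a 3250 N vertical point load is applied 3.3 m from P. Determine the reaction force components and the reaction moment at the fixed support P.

Resultant of the triangular load: ½ × 3041.6 × 2.1 = 3193.68 N, acting at 1.8 m from P (one-third of the span from the peak).
ΣF_x = 0: P_x = 0.
ΣF_y = 0: P_y − ½·3041.6·2.1 − 1450 − 400 − 3250 = 0 → P_y = 8294 N.
ΣM about P: M_P − (½·3041.6·2.1)·1.8 − 1450·1 − 400·1.3 − 3250·3.3 = 0 → M_P = 18440 N·m.

P_x = 0, P_y = 8294 N, M_P = 18440 N·m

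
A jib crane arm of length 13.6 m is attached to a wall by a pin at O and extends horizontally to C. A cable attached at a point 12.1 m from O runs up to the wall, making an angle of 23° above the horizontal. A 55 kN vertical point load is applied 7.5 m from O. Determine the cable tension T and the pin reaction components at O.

ΣM about O: T·sin23°·12.1 − 55·7.5 = 0 → T = 412.5/(12.1·0.390731) = 87.2491 ≈ 87.25 kN.
ΣF_x = 0: O_x − T·cos23° = 0 → O_x = 87.2491 × 0.920505 = 80.31 kN.
ΣF_y = 0: O_y + T·sin23° − 55 = 0 → O_y = 55 − 87.2491 × 0.390731 = 20.91 kN.

T = 87.25 kN, O_x = 80.31 kN, O_y = 20.91 kN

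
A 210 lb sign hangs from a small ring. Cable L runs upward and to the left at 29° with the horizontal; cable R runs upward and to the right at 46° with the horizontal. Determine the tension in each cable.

ΣF_x = 0: −T_L·cos29° + T_R·cos46° = 0 → T_R = 1.25906·T_L.
ΣF_y = 0: T_L·sin29° + T_R·sin46° = 210.
Substitute: T_L·(0.48481 + 1.25906·0.71934) = 210 → T_L = 151.025 ≈ 151.0 lb.
Then T_R = 1.25906 × 151.025 = 190.1 lb.

T_L = 151.0 lb, T_R = 190.1 lb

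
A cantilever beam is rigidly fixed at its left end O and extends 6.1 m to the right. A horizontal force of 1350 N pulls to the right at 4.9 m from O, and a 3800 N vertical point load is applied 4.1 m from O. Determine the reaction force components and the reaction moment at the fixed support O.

O_x = -1350 N, O_y = 3800 N, M_O = 15580 N·m

ΣF_x = 0: O_x + 1350 = 0 → O_x = -1350 N.
ΣF_y = 0: O_y − 3800 = 0 → O_y = 3800 N.
ΣM about O: M_O − 3800·4.1 = 0 → M_O = 15580 N·m.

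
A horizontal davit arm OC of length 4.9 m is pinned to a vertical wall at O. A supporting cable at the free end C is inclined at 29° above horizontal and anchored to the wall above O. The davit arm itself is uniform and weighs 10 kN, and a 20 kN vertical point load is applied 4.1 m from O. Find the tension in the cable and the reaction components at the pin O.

ΣM about O: T·sin29°·4.9 − 10·2.45 − 20·4.1 = 0 → T = 106.5/(4.9·0.48481) = 44.8314 ≈ 44.83 kN.
ΣF_x = 0: O_x − T·cos29° = 0 → O_x = 44.8314 × 0.87462 = 39.21 kN.
ΣF_y = 0: O_y + T·sin29° − 10 − 20 = 0 → O_y = 30 − 44.8314 × 0.48481 = 8.265 kN.

T = 44.83 kN, O_x = 39.21 kN, O_y = 8.265 kN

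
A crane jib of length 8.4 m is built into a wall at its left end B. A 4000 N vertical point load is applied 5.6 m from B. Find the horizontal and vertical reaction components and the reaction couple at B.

B_x = 0, B_y = 4000 N, M_B = 22400 N·m

ΣF_x = 0: B_x = 0.
ΣF_y = 0: B_y − 4000 = 0 → B_y = 4000 N.
ΣM about B: M_B − 4000·5.6 = 0 → M_B = 22400 N·m.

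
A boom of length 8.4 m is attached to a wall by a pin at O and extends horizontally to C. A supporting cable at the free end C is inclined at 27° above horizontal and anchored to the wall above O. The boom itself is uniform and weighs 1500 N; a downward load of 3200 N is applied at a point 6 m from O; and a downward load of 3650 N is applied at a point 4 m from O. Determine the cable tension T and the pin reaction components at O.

T = 10520 N, O_x = 9369 N, O_y = 3576 N

ΣM about O: T·sin27°·8.4 − 1500·4.2 − 3200·6 − 3650·4 = 0 → T = 40100/(8.4·0.45399) = 10515.2 ≈ 10520 N.
ΣF_x = 0: O_x − T·cos27° = 0 → O_x = 10515.2 × 0.891007 = 9369 N.
ΣF_y = 0: O_y + T·sin27° − 1500 − 3200 − 3650 = 0 → O_y = 8350 − 10515.2 × 0.45399 = 3576 N.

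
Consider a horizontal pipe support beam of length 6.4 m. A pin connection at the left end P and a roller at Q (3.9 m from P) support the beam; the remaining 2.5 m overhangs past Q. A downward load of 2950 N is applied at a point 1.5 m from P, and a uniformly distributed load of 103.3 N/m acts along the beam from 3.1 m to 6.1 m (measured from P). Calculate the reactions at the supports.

P_x = 0, P_y = 1760 N, Q_y = 1500 N

Resultant of the distributed load: 103.3 × 3 = 309.9 N at 4.6 m from P.
Taking moments about P: Q_y·3.9 − 2950·1.5 − (103.3·3)·4.6 = 0 → Q_y = 5850.54/3.9 = 1500.14 ≈ 1500 N.
ΣF_y = 0: P_y + 1500.14 − 2950 − 103.3·3 = 0 → P_y = 1760 N.
ΣF_x = 0: no horizontal applied forces, so P_x = 0.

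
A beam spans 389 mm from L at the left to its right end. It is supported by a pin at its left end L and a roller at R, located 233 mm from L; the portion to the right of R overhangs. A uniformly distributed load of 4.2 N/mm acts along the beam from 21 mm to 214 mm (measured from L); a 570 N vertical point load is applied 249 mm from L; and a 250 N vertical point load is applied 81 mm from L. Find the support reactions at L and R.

Resultant of the distributed load: 4.2 × 193 = 810.6 N at 117.5 mm from L.
Taking moments about L: R_y·233 − (4.2·193)·117.5 − 570·249 − 250·81 = 0 → R_y = 257425.5/233 = 1104.83 ≈ 1105 N.
ΣF_y = 0: L_y + 1104.83 − 4.2·193 − 570 − 250 = 0 → L_y = 525.8 N.
ΣF_x = 0: no horizontal applied forces, so L_x = 0.

L_x = 0, L_y = 525.8 N, R_y = 1105 N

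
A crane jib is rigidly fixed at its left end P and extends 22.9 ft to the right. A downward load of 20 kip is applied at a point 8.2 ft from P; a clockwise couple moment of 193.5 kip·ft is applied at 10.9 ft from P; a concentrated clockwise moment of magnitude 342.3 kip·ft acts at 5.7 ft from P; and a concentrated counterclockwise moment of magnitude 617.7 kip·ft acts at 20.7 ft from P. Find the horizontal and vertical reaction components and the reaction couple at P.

P_x = 0, P_y = 20.00 kip, M_P = 82.10 kip·ft

ΣF_x = 0: P_x = 0.
ΣF_y = 0: P_y − 20 = 0 → P_y = 20.00 kip.
ΣM about P: M_P − 20·8.2 − 193.5 − 342.3 + 617.7 = 0 → M_P = 82.10 kip·ft.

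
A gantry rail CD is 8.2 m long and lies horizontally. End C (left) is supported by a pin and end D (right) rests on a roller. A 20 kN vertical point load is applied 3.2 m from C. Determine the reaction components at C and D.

Moments about C: D_y·8.2 − 20·3.2 = 0 → D_y = 64/8.2 = 7.80488 ≈ 7.805 kN.
ΣF_y = 0: C_y + 7.80488 − 20 = 0 → C_y = 12.20 kN.
ΣF_x = 0: no horizontal applied forces, so C_x = 0.

C_x = 0, C_y = 12.20 kN, D_y = 7.805 kN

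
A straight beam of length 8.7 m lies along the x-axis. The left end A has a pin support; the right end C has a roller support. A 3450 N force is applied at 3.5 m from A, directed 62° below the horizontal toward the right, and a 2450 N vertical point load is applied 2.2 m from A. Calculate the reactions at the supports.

Moments about A: C_y·8.7 − 3450·sin62°·3.5 − 2450·2.2 = 0 → C_y = 16051.6/8.7 = 1845.01 ≈ 1845 N.
ΣF_y = 0: A_y + 1845.01 − 3450·sin62° − 2450 = 0 → A_y = 3651 N.
ΣF_x = 0: A_x + 3450·cos62° = 0 → A_x = -1620 N.

A_x = -1620 N, A_y = 3651 N, C_y = 1845 N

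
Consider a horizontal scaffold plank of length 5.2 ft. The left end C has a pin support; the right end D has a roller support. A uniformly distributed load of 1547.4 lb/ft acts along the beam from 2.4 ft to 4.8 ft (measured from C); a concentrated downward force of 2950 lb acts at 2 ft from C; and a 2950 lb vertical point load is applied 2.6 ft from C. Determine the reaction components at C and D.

C_x = 0, C_y = 4433 lb, D_y = 5181 lb

Resultant of the distributed load: 1547.4 × 2.4 = 3713.76 lb at 3.6 ft from C.
Moments about C: D_y·5.2 − (1547.4·2.4)·3.6 − 2950·2 − 2950·2.6 = 0 → D_y = 26939.536/5.2 = 5180.68 ≈ 5181 lb.
ΣF_y = 0: C_y + 5180.68 − 1547.4·2.4 − 2950 − 2950 = 0 → C_y = 4433 lb.
ΣF_x = 0: no horizontal applied forces, so C_x = 0.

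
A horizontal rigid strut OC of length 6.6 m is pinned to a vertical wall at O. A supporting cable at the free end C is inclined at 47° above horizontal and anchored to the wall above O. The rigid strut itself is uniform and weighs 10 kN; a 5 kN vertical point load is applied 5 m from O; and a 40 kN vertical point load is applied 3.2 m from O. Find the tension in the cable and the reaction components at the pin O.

T = 38.53 kN, O_x = 26.28 kN, O_y = 26.82 kN

ΣM about O: T·sin47°·6.6 − 10·3.3 − 5·5 − 40·3.2 = 0 → T = 186/(6.6·0.731354) = 38.5338 ≈ 38.53 kN.
ΣF_x = 0: O_x − T·cos47° = 0 → O_x = 38.5338 × 0.681998 = 26.28 kN.
ΣF_y = 0: O_y + T·sin47° − 10 − 5 − 40 = 0 → O_y = 55 − 38.5338 × 0.731354 = 26.82 kN.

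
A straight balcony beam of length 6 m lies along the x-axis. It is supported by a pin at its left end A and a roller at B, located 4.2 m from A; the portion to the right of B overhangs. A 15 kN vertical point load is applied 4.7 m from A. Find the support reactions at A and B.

A_x = 0, A_y = -1.786 kN, B_y = 16.79 kN

ΣM about A: B_y·4.2 − 15·4.7 = 0 → B_y = 70.5/4.2 = 16.7857 ≈ 16.79 kN.
ΣF_y = 0: A_y + 16.7857 − 15 = 0 → A_y = -1.786 kN.
ΣF_x = 0: no horizontal applied forces, so A_x = 0.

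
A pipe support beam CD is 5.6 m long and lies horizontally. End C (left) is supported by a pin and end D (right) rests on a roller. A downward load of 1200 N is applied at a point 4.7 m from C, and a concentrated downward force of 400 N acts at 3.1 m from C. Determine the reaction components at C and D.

C_x = 0, C_y = 371.4 N, D_y = 1229 N

Moments about C: D_y·5.6 − 1200·4.7 − 400·3.1 = 0 → D_y = 6880/5.6 = 1228.57 ≈ 1229 N.
ΣF_y = 0: C_y + 1228.57 − 1200 − 400 = 0 → C_y = 371.4 N.
ΣF_x = 0: no horizontal applied forces, so C_x = 0.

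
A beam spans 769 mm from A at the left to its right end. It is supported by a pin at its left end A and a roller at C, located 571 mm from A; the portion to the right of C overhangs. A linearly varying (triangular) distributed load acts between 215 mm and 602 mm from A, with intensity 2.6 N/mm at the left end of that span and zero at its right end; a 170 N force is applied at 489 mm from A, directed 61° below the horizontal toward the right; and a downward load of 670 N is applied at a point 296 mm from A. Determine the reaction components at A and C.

A_x = -82.42 N, A_y = 544.0 N, C_y = 777.7 N

Resultant of the triangular load: ½ × 2.6 × 387 = 503.1 N, acting at 344 mm from A (one-third of the span from the peak).
Moments about A: C_y·571 − (½·2.6·387)·344 − 170·sin61°·489 − 670·296 = 0 → C_y = 444094/571 = 777.748 ≈ 777.7 N.
ΣF_y = 0: A_y + 777.748 − ½·2.6·387 − 170·sin61° − 670 = 0 → A_y = 544.0 N.
ΣF_x = 0: A_x + 170·cos61° = 0 → A_x = -82.42 N.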